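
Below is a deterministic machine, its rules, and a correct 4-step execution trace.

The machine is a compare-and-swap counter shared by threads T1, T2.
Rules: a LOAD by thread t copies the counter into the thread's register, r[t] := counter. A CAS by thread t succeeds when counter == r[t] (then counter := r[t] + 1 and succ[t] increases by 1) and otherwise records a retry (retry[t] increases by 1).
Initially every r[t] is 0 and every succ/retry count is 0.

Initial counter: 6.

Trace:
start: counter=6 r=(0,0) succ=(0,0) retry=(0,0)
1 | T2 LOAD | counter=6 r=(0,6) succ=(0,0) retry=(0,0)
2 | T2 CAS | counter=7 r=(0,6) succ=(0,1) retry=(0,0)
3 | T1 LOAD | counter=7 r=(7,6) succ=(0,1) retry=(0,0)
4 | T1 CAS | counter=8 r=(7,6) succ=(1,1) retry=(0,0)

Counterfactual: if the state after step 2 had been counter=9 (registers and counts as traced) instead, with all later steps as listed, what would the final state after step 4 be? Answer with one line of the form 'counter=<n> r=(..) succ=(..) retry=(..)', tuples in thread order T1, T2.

state after step 2 := counter=9 r=(0,6) succ=(0,1) retry=(0,0)
3 | T1 LOAD | counter=9 r=(9,6) succ=(0,1) retry=(0,0)
4 | T1 CAS | counter=10 r=(9,6) succ=(1,1) retry=(0,0)

counter=10 r=(9,6) succ=(1,1) retry=(0,0)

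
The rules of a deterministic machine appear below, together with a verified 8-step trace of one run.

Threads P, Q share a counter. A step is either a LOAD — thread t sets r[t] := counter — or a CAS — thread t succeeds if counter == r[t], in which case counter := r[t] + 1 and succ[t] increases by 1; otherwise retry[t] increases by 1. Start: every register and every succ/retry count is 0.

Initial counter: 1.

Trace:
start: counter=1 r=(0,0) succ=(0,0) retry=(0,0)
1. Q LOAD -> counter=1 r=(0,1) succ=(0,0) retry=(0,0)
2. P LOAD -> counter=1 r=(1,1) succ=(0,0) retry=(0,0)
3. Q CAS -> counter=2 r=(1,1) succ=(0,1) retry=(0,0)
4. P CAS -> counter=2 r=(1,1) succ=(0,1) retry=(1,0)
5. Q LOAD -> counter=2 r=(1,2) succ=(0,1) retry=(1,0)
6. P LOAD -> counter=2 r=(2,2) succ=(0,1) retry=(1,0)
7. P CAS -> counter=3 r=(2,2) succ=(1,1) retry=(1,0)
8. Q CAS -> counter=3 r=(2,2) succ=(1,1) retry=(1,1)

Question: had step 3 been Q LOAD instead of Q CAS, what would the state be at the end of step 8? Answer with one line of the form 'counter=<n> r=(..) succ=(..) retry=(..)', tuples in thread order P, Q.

(re-executing from step 3 with the substitution; state before step 3: counter=1 r=(1,1) succ=(0,0) retry=(0,0))
3. Q LOAD -> counter=1 r=(1,1) succ=(0,0) retry=(0,0)
4. P CAS -> counter=2 r=(1,1) succ=(1,0) retry=(0,0)
5. Q LOAD -> counter=2 r=(1,2) succ=(1,0) retry=(0,0)
6. P LOAD -> counter=2 r=(2,2) succ=(1,0) retry=(0,0)
7. P CAS -> counter=3 r=(2,2) succ=(2,0) retry=(0,0)
8. Q CAS -> counter=3 r=(2,2) succ=(2,0) retry=(0,1)

counter=3 r=(2,2) succ=(2,0) retry=(0,1)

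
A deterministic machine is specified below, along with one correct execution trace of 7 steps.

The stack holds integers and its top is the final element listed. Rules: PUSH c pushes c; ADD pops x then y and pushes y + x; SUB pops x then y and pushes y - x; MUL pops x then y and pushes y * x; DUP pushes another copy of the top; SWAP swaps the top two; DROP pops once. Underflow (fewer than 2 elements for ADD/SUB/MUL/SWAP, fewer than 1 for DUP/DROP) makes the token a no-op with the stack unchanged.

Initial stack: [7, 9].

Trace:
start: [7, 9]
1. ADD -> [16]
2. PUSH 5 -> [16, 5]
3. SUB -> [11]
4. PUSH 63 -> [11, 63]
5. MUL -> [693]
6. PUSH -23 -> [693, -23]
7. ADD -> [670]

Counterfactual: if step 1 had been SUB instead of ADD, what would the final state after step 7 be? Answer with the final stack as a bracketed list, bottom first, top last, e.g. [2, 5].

(re-executing from step 1 with the substitution; state before step 1: [7, 9])
1. SUB -> [-2]
2. PUSH 5 -> [-2, 5]
3. SUB -> [-7]
4. PUSH 63 -> [-7, 63]
5. MUL -> [-441]
6. PUSH -23 -> [-441, -23]
7. ADD -> [-464]

[-464]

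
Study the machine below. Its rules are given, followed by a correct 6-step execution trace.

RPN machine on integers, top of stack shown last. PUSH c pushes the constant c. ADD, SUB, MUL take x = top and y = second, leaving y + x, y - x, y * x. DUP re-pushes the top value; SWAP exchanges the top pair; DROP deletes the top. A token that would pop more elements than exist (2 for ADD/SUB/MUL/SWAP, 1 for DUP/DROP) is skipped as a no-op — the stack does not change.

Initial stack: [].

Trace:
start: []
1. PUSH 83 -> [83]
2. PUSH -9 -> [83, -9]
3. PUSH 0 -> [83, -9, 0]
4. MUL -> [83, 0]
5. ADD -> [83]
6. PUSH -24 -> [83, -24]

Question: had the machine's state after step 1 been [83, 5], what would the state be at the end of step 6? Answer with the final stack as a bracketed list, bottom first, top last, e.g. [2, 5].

[83, 5, -24]

state after step 1 := [83, 5]
2. PUSH -9 -> [83, 5, -9]
3. PUSH 0 -> [83, 5, -9, 0]
4. MUL -> [83, 5, 0]
5. ADD -> [83, 5]
6. PUSH -24 -> [83, 5, -24]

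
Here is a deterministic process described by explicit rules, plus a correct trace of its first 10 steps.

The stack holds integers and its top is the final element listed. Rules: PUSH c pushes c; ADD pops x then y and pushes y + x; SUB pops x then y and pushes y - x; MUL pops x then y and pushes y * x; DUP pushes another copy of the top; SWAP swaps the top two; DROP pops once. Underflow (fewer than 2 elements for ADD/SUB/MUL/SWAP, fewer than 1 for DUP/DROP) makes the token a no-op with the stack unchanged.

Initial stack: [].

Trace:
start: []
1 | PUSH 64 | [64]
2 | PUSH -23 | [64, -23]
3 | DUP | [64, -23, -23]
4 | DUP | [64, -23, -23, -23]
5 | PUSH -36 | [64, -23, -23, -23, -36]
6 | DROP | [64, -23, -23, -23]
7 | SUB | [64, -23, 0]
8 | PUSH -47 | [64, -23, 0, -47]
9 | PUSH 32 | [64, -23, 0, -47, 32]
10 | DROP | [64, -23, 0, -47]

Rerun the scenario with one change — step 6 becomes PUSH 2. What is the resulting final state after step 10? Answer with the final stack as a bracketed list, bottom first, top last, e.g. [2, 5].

[64, -23, -23, -23, -38, -47]

(re-executing from step 6 with the substitution; state before step 6: [64, -23, -23, -23, -36])
6 | PUSH 2 | [64, -23, -23, -23, -36, 2]
7 | SUB | [64, -23, -23, -23, -38]
8 | PUSH -47 | [64, -23, -23, -23, -38, -47]
9 | PUSH 32 | [64, -23, -23, -23, -38, -47, 32]
10 | DROP | [64, -23, -23, -23, -38, -47]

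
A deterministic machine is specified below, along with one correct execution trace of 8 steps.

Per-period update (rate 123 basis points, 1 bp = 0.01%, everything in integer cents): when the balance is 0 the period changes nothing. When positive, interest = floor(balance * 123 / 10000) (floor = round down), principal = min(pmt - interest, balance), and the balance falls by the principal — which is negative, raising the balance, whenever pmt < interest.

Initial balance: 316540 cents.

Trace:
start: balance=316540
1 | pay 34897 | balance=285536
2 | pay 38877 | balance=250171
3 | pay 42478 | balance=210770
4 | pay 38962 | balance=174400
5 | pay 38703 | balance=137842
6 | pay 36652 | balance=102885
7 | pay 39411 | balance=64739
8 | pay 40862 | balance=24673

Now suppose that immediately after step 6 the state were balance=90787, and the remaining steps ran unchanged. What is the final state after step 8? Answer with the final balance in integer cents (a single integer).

state after step 6 := balance=90787
7 | pay 39411 | balance=52492
8 | pay 40862 | balance=12275

12275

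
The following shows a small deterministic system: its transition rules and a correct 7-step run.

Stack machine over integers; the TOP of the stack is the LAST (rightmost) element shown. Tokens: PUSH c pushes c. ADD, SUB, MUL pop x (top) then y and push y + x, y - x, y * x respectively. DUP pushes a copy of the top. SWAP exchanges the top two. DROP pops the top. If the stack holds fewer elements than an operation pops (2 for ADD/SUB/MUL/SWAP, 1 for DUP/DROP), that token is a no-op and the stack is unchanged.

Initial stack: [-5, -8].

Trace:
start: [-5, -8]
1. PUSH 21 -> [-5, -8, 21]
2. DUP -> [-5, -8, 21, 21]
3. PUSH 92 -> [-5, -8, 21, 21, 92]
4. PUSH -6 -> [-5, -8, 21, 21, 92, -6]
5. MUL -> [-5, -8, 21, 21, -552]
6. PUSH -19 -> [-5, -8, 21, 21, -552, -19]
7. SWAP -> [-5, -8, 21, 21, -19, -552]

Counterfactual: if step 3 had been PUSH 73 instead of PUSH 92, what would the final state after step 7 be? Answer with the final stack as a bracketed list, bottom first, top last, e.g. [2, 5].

[-5, -8, 21, 21, -19, -438]

(re-executing from step 3 with the substitution; state before step 3: [-5, -8, 21, 21])
3. PUSH 73 -> [-5, -8, 21, 21, 73]
4. PUSH -6 -> [-5, -8, 21, 21, 73, -6]
5. MUL -> [-5, -8, 21, 21, -438]
6. PUSH -19 -> [-5, -8, 21, 21, -438, -19]
7. SWAP -> [-5, -8, 21, 21, -19, -438]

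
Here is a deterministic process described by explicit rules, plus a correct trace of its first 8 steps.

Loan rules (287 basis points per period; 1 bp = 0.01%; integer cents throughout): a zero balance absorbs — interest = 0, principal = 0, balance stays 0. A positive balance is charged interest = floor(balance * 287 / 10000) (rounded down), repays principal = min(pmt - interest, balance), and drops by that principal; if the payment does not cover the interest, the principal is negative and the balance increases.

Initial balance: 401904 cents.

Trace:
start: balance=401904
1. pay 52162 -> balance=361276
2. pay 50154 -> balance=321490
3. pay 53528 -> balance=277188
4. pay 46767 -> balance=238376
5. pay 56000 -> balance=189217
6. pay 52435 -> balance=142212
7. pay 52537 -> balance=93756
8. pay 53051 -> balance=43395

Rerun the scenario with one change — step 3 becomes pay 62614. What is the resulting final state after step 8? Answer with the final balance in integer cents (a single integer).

(re-executing from step 3 with the substitution; state before step 3: balance=321490)
3. pay 62614 -> balance=268102
4. pay 46767 -> balance=229029
5. pay 56000 -> balance=179602
6. pay 52435 -> balance=132321
7. pay 52537 -> balance=83581
8. pay 53051 -> balance=32928

32928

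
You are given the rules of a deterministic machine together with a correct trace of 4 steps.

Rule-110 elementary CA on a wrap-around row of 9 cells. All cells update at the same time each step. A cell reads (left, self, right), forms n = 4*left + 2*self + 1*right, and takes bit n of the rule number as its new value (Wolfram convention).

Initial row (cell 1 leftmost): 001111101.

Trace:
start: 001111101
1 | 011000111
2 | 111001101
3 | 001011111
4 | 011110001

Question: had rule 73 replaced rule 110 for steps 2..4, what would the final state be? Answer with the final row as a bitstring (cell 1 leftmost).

(re-executing steps 2..4 under rule 73; state before step 2: 011000111)
2 | 011010101
3 | 011000000
4 | 011011111

011011111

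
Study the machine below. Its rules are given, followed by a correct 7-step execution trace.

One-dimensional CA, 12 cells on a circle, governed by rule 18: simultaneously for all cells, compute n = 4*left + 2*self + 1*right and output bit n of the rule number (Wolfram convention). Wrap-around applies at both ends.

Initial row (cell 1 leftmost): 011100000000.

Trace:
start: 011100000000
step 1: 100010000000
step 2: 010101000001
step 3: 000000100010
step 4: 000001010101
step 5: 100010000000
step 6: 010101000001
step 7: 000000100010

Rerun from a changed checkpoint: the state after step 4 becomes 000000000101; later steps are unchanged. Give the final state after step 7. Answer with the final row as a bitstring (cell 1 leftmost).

001000100000

state after step 4 := 000000000101
step 5: 100000001000
step 6: 010000010101
step 7: 001000100000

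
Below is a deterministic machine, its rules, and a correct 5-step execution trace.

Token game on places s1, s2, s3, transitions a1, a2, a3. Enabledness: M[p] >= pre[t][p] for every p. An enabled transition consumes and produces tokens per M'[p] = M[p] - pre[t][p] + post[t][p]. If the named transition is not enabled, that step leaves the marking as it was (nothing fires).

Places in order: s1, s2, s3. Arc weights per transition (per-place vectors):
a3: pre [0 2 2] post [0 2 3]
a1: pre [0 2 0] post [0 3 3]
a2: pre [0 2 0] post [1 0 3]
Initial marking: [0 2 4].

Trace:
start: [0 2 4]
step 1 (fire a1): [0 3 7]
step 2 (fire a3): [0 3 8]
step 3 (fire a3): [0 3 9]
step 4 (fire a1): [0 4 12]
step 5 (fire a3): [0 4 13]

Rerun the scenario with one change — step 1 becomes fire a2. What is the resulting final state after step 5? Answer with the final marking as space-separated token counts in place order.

1 0 7

(re-executing from step 1 with the substitution; state before step 1: [0 2 4])
step 1 (fire a2): [1 0 7]
step 2 (fire a3): [1 0 7]
step 3 (fire a3): [1 0 7]
step 4 (fire a1): [1 0 7]
step 5 (fire a3): [1 0 7]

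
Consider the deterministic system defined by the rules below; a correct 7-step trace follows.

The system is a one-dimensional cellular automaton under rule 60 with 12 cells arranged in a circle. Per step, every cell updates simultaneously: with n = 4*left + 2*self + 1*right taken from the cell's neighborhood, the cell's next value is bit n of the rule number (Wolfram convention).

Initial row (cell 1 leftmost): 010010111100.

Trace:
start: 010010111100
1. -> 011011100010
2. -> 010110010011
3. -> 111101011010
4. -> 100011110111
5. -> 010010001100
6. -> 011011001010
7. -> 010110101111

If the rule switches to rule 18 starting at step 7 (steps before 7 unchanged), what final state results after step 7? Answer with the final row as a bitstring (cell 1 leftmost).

(re-executing step 7 under rule 18; state before step 7: 011011001010)
7. -> 100000110001

100000110001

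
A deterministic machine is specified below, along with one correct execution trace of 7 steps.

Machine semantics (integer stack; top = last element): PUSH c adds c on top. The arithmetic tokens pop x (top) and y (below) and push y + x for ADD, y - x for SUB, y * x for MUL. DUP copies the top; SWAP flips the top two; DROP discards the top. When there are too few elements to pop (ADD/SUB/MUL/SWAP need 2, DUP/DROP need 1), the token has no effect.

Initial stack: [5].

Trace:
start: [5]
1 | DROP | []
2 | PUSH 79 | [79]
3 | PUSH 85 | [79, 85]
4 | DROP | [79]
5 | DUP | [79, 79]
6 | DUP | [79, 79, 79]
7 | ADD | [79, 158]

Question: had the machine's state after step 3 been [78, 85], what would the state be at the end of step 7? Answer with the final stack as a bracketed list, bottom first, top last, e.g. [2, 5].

[78, 156]

state after step 3 := [78, 85]
4 | DROP | [78]
5 | DUP | [78, 78]
6 | DUP | [78, 78, 78]
7 | ADD | [78, 156]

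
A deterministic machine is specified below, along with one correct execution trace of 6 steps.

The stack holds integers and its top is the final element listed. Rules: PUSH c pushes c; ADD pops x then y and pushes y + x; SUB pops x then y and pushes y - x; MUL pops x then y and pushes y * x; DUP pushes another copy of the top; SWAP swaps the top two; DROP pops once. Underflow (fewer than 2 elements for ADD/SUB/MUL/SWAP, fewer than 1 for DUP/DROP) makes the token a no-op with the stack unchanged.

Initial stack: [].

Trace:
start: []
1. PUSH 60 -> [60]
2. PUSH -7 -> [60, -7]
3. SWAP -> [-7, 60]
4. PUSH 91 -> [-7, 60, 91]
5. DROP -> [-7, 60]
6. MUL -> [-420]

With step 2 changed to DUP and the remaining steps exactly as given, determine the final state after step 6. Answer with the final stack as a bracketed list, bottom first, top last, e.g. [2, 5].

[3600]

(re-executing from step 2 with the substitution; state before step 2: [60])
2. DUP -> [60, 60]
3. SWAP -> [60, 60]
4. PUSH 91 -> [60, 60, 91]
5. DROP -> [60, 60]
6. MUL -> [3600]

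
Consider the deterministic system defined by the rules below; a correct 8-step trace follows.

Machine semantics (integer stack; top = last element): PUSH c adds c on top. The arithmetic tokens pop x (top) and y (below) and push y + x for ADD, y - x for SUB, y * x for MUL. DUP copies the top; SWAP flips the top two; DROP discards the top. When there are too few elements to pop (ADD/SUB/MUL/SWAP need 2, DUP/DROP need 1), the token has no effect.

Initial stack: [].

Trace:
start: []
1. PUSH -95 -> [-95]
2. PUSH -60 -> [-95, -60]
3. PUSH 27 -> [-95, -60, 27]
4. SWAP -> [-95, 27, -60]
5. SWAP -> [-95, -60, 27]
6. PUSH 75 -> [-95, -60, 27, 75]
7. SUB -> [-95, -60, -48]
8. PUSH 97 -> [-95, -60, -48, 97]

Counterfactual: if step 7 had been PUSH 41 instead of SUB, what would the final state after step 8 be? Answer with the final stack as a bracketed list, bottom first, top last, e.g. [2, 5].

(re-executing from step 7 with the substitution; state before step 7: [-95, -60, 27, 75])
7. PUSH 41 -> [-95, -60, 27, 75, 41]
8. PUSH 97 -> [-95, -60, 27, 75, 41, 97]

[-95, -60, 27, 75, 41, 97]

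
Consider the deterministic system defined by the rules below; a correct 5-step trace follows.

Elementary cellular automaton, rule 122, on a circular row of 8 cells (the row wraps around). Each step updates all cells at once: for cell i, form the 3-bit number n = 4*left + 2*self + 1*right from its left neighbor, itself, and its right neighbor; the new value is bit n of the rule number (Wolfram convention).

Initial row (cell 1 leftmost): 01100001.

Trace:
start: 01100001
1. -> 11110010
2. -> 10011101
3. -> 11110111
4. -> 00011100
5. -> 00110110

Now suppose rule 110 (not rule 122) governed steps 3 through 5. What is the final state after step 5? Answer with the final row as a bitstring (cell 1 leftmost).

10000101

(re-executing steps 3..5 under rule 110; state before step 3: 10011101)
3. -> 10110111
4. -> 11111100
5. -> 10000101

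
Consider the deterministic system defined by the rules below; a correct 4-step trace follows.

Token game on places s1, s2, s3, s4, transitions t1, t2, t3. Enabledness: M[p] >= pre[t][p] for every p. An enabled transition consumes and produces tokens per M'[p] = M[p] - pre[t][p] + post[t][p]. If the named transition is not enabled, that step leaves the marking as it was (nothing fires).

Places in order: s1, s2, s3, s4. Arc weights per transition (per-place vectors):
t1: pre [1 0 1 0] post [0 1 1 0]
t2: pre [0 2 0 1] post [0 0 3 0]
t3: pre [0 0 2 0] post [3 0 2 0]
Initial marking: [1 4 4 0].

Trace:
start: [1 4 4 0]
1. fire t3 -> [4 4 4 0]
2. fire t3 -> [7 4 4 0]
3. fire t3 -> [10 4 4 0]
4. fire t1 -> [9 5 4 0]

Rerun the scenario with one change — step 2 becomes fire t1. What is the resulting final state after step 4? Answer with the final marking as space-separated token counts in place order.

5 6 4 0

(re-executing from step 2 with the substitution; state before step 2: [4 4 4 0])
2. fire t1 -> [3 5 4 0]
3. fire t3 -> [6 5 4 0]
4. fire t1 -> [5 6 4 0]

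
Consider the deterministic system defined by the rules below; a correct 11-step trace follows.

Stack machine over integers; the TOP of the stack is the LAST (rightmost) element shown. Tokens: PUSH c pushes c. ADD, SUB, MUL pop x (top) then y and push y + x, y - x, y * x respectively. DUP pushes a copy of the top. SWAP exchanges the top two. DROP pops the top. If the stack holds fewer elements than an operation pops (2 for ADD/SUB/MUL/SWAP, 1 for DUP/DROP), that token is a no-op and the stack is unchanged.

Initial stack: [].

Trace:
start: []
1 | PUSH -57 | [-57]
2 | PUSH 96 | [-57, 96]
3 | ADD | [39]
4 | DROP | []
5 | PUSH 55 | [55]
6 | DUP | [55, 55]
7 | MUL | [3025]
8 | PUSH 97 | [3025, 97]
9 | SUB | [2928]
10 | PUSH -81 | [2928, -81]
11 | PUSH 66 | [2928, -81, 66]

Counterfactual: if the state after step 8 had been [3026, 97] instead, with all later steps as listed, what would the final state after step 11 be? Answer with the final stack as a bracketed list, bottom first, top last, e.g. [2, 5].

[2929, -81, 66]

state after step 8 := [3026, 97]
9 | SUB | [2929]
10 | PUSH -81 | [2929, -81]
11 | PUSH 66 | [2929, -81, 66]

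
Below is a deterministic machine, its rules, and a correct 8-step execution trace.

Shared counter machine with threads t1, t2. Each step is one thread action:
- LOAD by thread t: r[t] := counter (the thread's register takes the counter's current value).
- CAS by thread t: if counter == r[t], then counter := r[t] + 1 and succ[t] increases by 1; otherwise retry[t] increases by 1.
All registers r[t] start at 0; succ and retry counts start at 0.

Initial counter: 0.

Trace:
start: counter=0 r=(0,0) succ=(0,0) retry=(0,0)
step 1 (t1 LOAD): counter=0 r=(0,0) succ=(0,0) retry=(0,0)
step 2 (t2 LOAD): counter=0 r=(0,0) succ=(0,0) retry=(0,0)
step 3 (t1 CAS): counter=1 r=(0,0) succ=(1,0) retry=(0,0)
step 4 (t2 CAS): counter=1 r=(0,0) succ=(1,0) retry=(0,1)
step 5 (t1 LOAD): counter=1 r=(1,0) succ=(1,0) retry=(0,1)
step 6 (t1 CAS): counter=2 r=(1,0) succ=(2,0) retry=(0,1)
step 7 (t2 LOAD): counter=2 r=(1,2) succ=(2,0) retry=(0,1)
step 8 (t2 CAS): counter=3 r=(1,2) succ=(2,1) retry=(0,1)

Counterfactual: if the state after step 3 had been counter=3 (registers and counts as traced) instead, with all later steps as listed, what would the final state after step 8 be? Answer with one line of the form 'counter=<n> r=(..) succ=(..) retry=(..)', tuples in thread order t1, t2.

counter=5 r=(3,4) succ=(2,1) retry=(0,1)

state after step 3 := counter=3 r=(0,0) succ=(1,0) retry=(0,0)
step 4 (t2 CAS): counter=3 r=(0,0) succ=(1,0) retry=(0,1)
step 5 (t1 LOAD): counter=3 r=(3,0) succ=(1,0) retry=(0,1)
step 6 (t1 CAS): counter=4 r=(3,0) succ=(2,0) retry=(0,1)
step 7 (t2 LOAD): counter=4 r=(3,4) succ=(2,0) retry=(0,1)
step 8 (t2 CAS): counter=5 r=(3,4) succ=(2,1) retry=(0,1)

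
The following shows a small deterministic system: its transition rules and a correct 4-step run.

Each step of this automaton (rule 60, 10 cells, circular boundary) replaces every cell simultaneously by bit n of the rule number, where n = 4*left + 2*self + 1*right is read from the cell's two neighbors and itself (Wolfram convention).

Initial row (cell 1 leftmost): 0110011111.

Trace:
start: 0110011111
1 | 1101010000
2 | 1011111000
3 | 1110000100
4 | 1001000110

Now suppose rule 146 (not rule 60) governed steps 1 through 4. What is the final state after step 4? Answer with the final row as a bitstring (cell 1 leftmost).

(re-executing steps 1..4 under rule 146; state before step 1: 0110011111)
1 | 0001101110
2 | 0010000101
3 | 1101001000
4 | 0000110101

0000110101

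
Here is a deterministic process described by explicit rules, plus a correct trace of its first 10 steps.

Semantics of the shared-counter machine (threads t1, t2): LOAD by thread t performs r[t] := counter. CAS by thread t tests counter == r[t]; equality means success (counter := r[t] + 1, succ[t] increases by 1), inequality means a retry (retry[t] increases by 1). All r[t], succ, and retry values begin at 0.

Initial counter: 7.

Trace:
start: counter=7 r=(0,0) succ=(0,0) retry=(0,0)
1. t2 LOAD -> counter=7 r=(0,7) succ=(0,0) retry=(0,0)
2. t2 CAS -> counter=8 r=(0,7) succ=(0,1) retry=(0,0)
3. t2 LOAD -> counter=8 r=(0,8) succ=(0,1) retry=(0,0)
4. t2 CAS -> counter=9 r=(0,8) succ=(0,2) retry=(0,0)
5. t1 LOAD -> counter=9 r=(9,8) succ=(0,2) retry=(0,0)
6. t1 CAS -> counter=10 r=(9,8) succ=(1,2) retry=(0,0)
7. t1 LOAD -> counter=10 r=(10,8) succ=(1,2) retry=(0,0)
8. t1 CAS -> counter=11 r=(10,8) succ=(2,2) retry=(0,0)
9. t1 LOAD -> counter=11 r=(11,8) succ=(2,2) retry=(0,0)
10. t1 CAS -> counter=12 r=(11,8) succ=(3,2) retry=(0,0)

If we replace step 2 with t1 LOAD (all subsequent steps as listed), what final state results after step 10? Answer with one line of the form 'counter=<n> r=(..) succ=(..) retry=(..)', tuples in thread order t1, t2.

counter=11 r=(10,7) succ=(3,1) retry=(0,0)

(re-executing from step 2 with the substitution; state before step 2: counter=7 r=(0,7) succ=(0,0) retry=(0,0))
2. t1 LOAD -> counter=7 r=(7,7) succ=(0,0) retry=(0,0)
3. t2 LOAD -> counter=7 r=(7,7) succ=(0,0) retry=(0,0)
4. t2 CAS -> counter=8 r=(7,7) succ=(0,1) retry=(0,0)
5. t1 LOAD -> counter=8 r=(8,7) succ=(0,1) retry=(0,0)
6. t1 CAS -> counter=9 r=(8,7) succ=(1,1) retry=(0,0)
7. t1 LOAD -> counter=9 r=(9,7) succ=(1,1) retry=(0,0)
8. t1 CAS -> counter=10 r=(9,7) succ=(2,1) retry=(0,0)
9. t1 LOAD -> counter=10 r=(10,7) succ=(2,1) retry=(0,0)
10. t1 CAS -> counter=11 r=(10,7) succ=(3,1) retry=(0,0)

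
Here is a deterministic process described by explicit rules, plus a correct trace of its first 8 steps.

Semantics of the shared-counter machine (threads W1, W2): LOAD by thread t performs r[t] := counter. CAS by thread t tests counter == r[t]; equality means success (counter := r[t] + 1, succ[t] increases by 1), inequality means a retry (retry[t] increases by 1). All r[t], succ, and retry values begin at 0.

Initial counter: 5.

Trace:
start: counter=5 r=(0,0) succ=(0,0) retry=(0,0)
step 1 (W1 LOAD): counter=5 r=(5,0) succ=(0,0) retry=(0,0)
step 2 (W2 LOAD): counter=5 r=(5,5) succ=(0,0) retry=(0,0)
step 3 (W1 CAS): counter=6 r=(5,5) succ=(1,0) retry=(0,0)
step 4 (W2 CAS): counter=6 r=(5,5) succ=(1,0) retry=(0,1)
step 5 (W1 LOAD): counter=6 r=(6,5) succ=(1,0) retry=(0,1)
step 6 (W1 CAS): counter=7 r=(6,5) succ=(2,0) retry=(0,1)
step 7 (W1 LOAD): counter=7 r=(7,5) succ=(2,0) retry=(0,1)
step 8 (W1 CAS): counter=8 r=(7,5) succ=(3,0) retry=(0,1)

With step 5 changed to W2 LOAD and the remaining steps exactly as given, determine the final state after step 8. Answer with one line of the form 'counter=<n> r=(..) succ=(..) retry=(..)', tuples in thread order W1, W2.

counter=7 r=(6,6) succ=(2,0) retry=(1,1)

(re-executing from step 5 with the substitution; state before step 5: counter=6 r=(5,5) succ=(1,0) retry=(0,1))
step 5 (W2 LOAD): counter=6 r=(5,6) succ=(1,0) retry=(0,1)
step 6 (W1 CAS): counter=6 r=(5,6) succ=(1,0) retry=(1,1)
step 7 (W1 LOAD): counter=6 r=(6,6) succ=(1,0) retry=(1,1)
step 8 (W1 CAS): counter=7 r=(6,6) succ=(2,0) retry=(1,1)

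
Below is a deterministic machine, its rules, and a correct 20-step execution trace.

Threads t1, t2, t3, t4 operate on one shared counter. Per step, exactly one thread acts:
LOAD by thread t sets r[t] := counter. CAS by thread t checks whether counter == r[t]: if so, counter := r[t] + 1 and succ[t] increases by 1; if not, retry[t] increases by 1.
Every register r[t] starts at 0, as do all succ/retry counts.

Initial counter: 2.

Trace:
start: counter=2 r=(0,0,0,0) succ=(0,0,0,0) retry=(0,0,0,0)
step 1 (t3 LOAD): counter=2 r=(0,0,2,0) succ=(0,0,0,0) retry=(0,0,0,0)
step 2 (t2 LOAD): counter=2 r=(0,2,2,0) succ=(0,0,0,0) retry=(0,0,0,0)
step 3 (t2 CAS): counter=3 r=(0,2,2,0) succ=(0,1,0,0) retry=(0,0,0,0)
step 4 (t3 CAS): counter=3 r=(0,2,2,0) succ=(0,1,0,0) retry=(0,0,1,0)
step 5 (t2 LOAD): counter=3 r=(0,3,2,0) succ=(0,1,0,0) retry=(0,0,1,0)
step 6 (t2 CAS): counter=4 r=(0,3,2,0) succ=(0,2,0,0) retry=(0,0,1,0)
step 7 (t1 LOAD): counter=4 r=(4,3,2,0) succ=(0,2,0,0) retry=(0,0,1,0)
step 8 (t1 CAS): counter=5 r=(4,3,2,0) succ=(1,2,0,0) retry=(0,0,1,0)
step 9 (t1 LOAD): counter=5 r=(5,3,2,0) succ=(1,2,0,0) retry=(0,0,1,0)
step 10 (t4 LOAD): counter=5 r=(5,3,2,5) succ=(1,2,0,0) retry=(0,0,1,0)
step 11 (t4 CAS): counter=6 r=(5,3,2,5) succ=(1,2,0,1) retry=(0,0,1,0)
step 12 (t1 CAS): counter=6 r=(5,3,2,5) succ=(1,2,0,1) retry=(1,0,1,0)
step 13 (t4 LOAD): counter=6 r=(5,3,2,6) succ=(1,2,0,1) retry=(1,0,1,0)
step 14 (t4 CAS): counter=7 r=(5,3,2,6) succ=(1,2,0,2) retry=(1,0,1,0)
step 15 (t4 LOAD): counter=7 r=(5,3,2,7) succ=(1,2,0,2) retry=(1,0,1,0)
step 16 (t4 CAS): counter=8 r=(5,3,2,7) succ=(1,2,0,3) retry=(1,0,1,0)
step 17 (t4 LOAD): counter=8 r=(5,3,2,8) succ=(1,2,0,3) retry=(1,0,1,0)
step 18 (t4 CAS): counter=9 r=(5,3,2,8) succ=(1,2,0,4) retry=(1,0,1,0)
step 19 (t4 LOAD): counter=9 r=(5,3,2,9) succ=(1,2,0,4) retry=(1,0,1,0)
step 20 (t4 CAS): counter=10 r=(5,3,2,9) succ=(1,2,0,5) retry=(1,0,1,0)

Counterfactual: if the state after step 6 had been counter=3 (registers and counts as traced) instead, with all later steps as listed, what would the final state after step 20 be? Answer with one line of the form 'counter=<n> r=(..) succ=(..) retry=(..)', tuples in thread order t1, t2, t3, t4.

counter=9 r=(4,3,2,8) succ=(1,2,0,5) retry=(1,0,1,0)

state after step 6 := counter=3 r=(0,3,2,0) succ=(0,2,0,0) retry=(0,0,1,0)
step 7 (t1 LOAD): counter=3 r=(3,3,2,0) succ=(0,2,0,0) retry=(0,0,1,0)
step 8 (t1 CAS): counter=4 r=(3,3,2,0) succ=(1,2,0,0) retry=(0,0,1,0)
step 9 (t1 LOAD): counter=4 r=(4,3,2,0) succ=(1,2,0,0) retry=(0,0,1,0)
step 10 (t4 LOAD): counter=4 r=(4,3,2,4) succ=(1,2,0,0) retry=(0,0,1,0)
step 11 (t4 CAS): counter=5 r=(4,3,2,4) succ=(1,2,0,1) retry=(0,0,1,0)
step 12 (t1 CAS): counter=5 r=(4,3,2,4) succ=(1,2,0,1) retry=(1,0,1,0)
step 13 (t4 LOAD): counter=5 r=(4,3,2,5) succ=(1,2,0,1) retry=(1,0,1,0)
step 14 (t4 CAS): counter=6 r=(4,3,2,5) succ=(1,2,0,2) retry=(1,0,1,0)
step 15 (t4 LOAD): counter=6 r=(4,3,2,6) succ=(1,2,0,2) retry=(1,0,1,0)
step 16 (t4 CAS): counter=7 r=(4,3,2,6) succ=(1,2,0,3) retry=(1,0,1,0)
step 17 (t4 LOAD): counter=7 r=(4,3,2,7) succ=(1,2,0,3) retry=(1,0,1,0)
step 18 (t4 CAS): counter=8 r=(4,3,2,7) succ=(1,2,0,4) retry=(1,0,1,0)
step 19 (t4 LOAD): counter=8 r=(4,3,2,8) succ=(1,2,0,4) retry=(1,0,1,0)
step 20 (t4 CAS): counter=9 r=(4,3,2,8) succ=(1,2,0,5) retry=(1,0,1,0)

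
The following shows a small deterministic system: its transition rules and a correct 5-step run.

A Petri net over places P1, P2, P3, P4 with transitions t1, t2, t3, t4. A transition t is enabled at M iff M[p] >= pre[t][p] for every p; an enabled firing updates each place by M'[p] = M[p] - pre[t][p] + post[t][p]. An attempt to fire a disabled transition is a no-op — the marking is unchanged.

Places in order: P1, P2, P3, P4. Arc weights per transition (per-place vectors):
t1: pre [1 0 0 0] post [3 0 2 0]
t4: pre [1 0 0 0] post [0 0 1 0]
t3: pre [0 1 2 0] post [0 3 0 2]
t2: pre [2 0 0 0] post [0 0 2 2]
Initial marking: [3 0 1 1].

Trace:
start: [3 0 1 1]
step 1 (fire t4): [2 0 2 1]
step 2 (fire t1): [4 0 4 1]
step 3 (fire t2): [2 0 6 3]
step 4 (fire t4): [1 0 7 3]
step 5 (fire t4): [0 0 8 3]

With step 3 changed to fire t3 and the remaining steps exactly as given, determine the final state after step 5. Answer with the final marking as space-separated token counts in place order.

(re-executing from step 3 with the substitution; state before step 3: [4 0 4 1])
step 3 (fire t3): [4 0 4 1]
step 4 (fire t4): [3 0 5 1]
step 5 (fire t4): [2 0 6 1]

2 0 6 1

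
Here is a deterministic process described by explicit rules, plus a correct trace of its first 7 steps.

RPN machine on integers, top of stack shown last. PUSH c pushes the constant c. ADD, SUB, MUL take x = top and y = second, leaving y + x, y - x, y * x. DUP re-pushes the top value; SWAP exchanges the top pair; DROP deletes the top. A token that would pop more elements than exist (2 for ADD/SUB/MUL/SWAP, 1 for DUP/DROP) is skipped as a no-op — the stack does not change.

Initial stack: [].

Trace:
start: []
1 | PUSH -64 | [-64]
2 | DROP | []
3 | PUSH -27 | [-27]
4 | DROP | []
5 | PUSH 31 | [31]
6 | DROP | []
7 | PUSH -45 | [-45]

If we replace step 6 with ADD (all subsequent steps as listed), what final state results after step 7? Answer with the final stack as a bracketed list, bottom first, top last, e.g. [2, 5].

[31, -45]

(re-executing from step 6 with the substitution; state before step 6: [31])
6 | ADD | [31]
7 | PUSH -45 | [31, -45]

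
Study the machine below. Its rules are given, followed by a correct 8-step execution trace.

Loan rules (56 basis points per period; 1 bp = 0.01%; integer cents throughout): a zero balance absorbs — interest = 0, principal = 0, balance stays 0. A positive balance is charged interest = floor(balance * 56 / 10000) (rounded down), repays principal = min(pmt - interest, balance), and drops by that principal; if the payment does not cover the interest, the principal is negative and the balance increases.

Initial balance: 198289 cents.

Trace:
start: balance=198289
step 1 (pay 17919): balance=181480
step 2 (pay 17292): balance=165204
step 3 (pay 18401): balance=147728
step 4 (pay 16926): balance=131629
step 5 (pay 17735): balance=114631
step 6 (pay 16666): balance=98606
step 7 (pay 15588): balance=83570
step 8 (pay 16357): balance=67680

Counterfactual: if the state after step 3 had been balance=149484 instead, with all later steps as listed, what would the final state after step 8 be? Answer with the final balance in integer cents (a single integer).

69487

state after step 3 := balance=149484
step 4 (pay 16926): balance=133395
step 5 (pay 17735): balance=116407
step 6 (pay 16666): balance=100392
step 7 (pay 15588): balance=85366
step 8 (pay 16357): balance=69487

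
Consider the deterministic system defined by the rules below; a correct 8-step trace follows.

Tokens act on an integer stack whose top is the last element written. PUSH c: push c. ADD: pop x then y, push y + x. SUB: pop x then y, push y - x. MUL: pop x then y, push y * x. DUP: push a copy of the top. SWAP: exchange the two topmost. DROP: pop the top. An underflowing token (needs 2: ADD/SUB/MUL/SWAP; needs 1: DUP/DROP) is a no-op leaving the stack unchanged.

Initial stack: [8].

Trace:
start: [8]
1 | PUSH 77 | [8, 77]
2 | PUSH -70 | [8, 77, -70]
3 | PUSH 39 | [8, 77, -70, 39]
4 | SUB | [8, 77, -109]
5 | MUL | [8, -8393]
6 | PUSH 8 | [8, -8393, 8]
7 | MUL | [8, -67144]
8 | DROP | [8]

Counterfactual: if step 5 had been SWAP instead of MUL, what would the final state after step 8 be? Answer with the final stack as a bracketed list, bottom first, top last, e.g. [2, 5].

[8, -109]

(re-executing from step 5 with the substitution; state before step 5: [8, 77, -109])
5 | SWAP | [8, -109, 77]
6 | PUSH 8 | [8, -109, 77, 8]
7 | MUL | [8, -109, 616]
8 | DROP | [8, -109]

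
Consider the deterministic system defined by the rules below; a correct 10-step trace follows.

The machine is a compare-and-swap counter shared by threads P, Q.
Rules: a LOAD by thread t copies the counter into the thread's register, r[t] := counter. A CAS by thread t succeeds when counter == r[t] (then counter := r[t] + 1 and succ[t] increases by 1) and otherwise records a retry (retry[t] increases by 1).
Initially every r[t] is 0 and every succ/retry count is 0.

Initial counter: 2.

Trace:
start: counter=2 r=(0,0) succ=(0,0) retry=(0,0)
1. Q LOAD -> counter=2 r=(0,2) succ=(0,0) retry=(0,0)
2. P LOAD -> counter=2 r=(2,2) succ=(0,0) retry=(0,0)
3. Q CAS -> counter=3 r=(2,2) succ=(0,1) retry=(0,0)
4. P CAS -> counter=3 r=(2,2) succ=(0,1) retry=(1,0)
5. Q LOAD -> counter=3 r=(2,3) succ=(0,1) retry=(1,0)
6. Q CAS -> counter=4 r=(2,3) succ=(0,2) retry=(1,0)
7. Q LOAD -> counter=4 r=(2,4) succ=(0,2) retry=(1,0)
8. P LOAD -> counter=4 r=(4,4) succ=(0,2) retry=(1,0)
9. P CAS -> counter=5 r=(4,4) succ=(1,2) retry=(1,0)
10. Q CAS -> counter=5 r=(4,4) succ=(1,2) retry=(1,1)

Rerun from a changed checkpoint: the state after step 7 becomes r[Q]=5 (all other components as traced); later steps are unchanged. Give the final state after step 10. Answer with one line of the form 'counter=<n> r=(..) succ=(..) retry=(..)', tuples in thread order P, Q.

counter=6 r=(4,5) succ=(1,3) retry=(1,0)

state after step 7 := counter=4 r=(2,5) succ=(0,2) retry=(1,0)
8. P LOAD -> counter=4 r=(4,5) succ=(0,2) retry=(1,0)
9. P CAS -> counter=5 r=(4,5) succ=(1,2) retry=(1,0)
10. Q CAS -> counter=6 r=(4,5) succ=(1,3) retry=(1,0)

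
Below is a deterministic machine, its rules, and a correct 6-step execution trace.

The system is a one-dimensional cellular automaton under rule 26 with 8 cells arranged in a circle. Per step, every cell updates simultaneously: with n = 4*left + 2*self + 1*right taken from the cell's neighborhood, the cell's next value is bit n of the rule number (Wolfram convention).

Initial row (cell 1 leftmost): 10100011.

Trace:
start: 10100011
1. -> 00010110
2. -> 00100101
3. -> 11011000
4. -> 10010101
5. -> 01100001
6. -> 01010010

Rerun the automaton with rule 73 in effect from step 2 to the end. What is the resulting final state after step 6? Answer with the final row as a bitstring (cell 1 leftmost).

(re-executing steps 2..6 under rule 73; state before step 2: 00010110)
2. -> 11000110
3. -> 11010110
4. -> 11000110
5. -> 11010110
6. -> 11000110

11000110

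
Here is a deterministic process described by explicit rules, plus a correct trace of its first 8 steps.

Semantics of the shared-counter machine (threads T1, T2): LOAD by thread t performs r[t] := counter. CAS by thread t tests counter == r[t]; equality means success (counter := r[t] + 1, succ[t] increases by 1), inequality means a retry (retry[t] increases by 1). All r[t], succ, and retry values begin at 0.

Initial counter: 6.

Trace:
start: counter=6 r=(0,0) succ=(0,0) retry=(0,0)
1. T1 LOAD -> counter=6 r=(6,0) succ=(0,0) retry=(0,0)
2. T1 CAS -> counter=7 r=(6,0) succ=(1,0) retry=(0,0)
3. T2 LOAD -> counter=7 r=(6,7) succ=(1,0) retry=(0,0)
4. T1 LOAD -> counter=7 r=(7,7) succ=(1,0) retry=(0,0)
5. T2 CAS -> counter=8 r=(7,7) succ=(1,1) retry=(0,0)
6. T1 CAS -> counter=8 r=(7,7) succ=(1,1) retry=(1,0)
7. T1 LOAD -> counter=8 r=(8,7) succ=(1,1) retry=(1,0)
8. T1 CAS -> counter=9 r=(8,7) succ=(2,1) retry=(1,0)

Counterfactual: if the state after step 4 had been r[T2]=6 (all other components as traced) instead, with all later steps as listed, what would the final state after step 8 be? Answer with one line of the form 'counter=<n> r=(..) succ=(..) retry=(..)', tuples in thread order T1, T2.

state after step 4 := counter=7 r=(7,6) succ=(1,0) retry=(0,0)
5. T2 CAS -> counter=7 r=(7,6) succ=(1,0) retry=(0,1)
6. T1 CAS -> counter=8 r=(7,6) succ=(2,0) retry=(0,1)
7. T1 LOAD -> counter=8 r=(8,6) succ=(2,0) retry=(0,1)
8. T1 CAS -> counter=9 r=(8,6) succ=(3,0) retry=(0,1)

counter=9 r=(8,6) succ=(3,0) retry=(0,1)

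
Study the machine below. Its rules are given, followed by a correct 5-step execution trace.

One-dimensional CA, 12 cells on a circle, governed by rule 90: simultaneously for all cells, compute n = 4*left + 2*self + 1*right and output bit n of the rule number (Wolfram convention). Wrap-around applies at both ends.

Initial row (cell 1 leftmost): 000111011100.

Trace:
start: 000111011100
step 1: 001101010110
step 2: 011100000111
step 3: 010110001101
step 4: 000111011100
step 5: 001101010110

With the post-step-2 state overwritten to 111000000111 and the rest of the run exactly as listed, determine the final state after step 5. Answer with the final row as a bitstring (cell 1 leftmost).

state after step 2 := 111000000111
step 3: 001100001100
step 4: 011110011110
step 5: 110011110011

110011110011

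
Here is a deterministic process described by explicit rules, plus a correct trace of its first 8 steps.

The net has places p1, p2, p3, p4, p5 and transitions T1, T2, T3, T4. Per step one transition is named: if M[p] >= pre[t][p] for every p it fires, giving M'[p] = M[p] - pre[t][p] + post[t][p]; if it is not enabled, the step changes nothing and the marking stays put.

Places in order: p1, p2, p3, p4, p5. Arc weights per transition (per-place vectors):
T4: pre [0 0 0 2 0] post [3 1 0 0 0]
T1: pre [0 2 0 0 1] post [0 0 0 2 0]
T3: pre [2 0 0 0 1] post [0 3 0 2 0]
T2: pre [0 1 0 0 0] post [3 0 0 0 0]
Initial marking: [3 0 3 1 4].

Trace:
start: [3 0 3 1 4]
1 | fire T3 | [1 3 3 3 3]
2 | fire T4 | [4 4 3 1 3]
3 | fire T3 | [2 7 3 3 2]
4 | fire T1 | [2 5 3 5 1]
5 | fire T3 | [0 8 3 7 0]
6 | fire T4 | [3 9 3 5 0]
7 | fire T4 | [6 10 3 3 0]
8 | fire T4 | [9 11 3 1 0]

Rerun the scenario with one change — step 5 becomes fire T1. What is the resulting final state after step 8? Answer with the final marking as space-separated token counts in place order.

(re-executing from step 5 with the substitution; state before step 5: [2 5 3 5 1])
5 | fire T1 | [2 3 3 7 0]
6 | fire T4 | [5 4 3 5 0]
7 | fire T4 | [8 5 3 3 0]
8 | fire T4 | [11 6 3 1 0]

11 6 3 1 0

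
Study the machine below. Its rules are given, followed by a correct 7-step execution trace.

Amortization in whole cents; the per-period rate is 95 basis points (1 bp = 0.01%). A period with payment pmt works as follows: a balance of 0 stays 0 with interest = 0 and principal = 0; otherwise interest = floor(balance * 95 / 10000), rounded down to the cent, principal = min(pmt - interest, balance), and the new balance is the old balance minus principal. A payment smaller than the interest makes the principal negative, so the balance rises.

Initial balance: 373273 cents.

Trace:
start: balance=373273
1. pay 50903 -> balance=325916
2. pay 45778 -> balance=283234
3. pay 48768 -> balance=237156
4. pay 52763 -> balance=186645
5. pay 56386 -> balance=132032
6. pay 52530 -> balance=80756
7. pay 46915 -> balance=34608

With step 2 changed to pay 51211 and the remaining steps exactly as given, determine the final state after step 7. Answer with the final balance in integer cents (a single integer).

(re-executing from step 2 with the substitution; state before step 2: balance=325916)
2. pay 51211 -> balance=277801
3. pay 48768 -> balance=231672
4. pay 52763 -> balance=181109
5. pay 56386 -> balance=126443
6. pay 52530 -> balance=75114
7. pay 46915 -> balance=28912

28912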